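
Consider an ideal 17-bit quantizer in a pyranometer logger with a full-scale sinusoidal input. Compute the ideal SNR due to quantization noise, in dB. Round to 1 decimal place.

6.02(17) + 1.76 = 102.34 + 1.76 = 104.10 dB.

104.1 dB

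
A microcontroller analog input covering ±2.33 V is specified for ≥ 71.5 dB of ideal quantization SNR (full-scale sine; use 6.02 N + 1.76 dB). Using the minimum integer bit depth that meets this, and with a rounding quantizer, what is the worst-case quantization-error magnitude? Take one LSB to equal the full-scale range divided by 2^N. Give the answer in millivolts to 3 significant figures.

0.569 mV

Span: 2.33 V − (-2.33 V) = 4.66 V.
Solving 6.02 N ≥ 71.5 − 1.76: N ≥ 11.585. Round up → N = 12.
LSB = 4.66 V / 2^12 = 1.1377 mV.
|e|_max = LSB/2 = 0.569 mV.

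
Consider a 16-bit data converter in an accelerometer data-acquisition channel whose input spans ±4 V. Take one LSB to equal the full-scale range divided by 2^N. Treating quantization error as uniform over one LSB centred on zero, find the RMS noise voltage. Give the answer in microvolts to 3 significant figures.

Span: 4 V − (-4 V) = 8 V.
Step size = 8/65536 V = 122.07 µV.
RMS of a uniform error over width LSB is LSB/√12 = 35.2 µV.

35.2 µV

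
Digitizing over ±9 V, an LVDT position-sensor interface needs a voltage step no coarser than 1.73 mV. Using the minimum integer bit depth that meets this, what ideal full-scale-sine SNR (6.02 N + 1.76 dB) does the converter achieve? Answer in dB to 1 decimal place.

86.0 dB

Span: 9 V − (-9 V) = 18 V.
Required number of levels: 18/1.73 mV = 10405; smallest N with 2^N ≥ that is 14.
Ideal SNR at N = 14: 6.02·14 + 1.76 = 86.0 dB.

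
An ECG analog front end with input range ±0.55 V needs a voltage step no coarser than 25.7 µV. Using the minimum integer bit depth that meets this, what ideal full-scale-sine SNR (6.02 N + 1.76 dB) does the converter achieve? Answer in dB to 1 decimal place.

Span: 0.55 V − (-0.55 V) = 1.1 V.
1.1 V / 25.7 µV = 42800. Since 2^15 = 32768 and 2^16 = 65536, N = 16.
SNR = 6.02 × 16 + 1.76 = 98.08 dB.

98.1 dB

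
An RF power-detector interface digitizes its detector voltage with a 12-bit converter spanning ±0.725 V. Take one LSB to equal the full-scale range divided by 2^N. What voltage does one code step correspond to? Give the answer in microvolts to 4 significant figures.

354.0 µV

Full-scale range = 0.725 V − (-0.725 V) = 1.45 V.
2^12 = 4096 levels.
LSB = 1.45 V / 2^12 = 354.0 µV.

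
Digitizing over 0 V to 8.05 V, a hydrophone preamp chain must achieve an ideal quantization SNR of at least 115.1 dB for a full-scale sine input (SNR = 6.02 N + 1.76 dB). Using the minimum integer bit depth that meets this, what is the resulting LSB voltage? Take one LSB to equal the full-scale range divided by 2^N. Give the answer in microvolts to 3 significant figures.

V_FS = 8.05 V.
N ≥ (115.1 − 1.76)/6.02 = 18.827 → N_min = 19.
One LSB is 8.05 V / 524288 = 15.4 µV.

15.4 µV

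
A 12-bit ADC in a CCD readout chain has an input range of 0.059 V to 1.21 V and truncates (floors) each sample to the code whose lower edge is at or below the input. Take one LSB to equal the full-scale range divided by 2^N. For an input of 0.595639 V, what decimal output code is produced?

Range = 1.21 − (0.059) = 1.151 V. LSB = 1.151 V / 2^12 ≈ 281.0 µV.
(V_in − V_min) × 2^12/range = (0.595639 − (0.059)) × 4096/1.151 = 1909.708.
Floor → code = 1909.

1909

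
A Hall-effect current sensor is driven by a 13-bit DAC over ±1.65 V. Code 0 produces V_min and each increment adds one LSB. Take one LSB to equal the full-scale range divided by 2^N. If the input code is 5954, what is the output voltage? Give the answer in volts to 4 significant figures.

0.7485 V

The full-scale span is 1.65 − (-1.65) = 3.3 V. LSB = 3.3 V / 2^13.
V_out = -1.65 + 5954 × (3.3/8192) V
      = -1.65 V + 2.39846 V = 0.748462 V.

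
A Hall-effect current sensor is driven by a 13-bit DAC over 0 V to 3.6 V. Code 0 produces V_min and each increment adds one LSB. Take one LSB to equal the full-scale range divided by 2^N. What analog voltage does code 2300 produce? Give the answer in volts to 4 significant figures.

Full-scale range = 3.6 V. LSB = 3.6 V / 2^13.
V_out = V_min + code × LSB = 0 V + 2300 × 3.6 V / 8192
      = 0 V + 1.01074 V = 1.01074 V.

1.011 V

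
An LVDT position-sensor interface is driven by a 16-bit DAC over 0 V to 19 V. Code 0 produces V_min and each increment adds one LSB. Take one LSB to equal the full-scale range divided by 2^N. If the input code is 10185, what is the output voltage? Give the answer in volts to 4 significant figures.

2.953 V

Range is 19 V. LSB = 19 V / 2^16.
V_out = 0 + 10185 × (19/65536) V
      = 0 V + 2.95280 V = 2.95280 V.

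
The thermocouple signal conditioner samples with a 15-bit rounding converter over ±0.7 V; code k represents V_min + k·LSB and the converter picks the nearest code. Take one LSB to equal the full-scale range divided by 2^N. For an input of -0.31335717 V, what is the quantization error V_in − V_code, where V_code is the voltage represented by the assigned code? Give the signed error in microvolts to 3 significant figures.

−14.9 µV

Full-scale range = 0.7 V − (-0.7 V) = 1.4 V. LSB = 1.4 V / 2^15 ≈ 42.72 µV.
(V_in − V_min)/LSB = (-0.31335717 − (-0.7)) × 32768/1.4 = 9049.6516 → nearest code k = 9050.
V_code = -0.7 + (9050/32768) × 1.4 = -0.31334228516 V.
V_in − V_code = -0.31335717 − (-0.31334228516) = −14.9 µV.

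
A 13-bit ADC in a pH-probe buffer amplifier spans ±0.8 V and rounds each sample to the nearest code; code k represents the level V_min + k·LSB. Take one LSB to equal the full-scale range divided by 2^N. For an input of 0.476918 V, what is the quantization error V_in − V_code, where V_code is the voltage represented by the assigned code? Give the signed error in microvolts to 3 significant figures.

−35.1 µV

Span: 0.8 V − (-0.8 V) = 1.6 V. LSB = 1.6 V / 2^13 ≈ 195.3 µV.
(V_in − V_min)/LSB = (0.476918 − (-0.8)) × 8192/1.6 = 6537.8202 → nearest code k = 6538.
Reconstructed level: -0.8 + 6538 × 1.6/8192 V = 0.4769531250 V.
e = 0.476918 − (0.4769531250) = −35.1 µV.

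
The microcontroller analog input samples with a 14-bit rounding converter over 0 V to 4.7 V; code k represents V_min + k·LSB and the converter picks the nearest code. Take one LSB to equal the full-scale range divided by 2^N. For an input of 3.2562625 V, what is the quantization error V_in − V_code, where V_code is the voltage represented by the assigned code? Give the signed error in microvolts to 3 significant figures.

V_FS = 4.7 V. LSB = 4.7 V / 2^14 ≈ 286.9 µV.
(3.2562625 − (0)) / LSB = 3.2562625 × 16384/4.7 = 11351.1925. Nearest integer: k = 11351.
V_code = V_min + k × range/2^14 = 0 + 11351 × 4.7/16384 = 3.2562072754 V.
e = 3.2562625 − (3.2562072754) = +55.2 µV.

+55.2 µV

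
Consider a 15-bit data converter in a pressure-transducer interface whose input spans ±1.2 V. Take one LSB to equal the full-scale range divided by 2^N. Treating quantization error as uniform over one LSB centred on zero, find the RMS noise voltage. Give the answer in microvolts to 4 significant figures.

Range = 1.2 − (-1.2) = 2.4 V.
One LSB is 2.4 V / 32768 = 73.2422 µV.
RMS of a uniform error over width LSB is LSB/√12 = 21.14 µV.

21.14 µV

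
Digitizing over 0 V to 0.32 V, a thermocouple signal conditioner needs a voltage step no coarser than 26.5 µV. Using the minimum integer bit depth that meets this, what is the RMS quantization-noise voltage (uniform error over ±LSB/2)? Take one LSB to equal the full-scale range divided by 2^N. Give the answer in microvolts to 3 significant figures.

5.64 µV

Full-scale range = 0.32 V.
Required number of levels: 0.32/26.5 µV = 12075; smallest N with 2^N ≥ that is 14.
LSB = 0.32 V / 2^14 = 19.531 µV.
σ_q = LSB/√12 = 19.531 µV/3.4641 = 5.64 µV.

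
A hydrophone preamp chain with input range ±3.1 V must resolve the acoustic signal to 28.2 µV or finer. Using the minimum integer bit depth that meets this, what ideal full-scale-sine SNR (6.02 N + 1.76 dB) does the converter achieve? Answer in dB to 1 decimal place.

110.1 dB

Range = 3.1 − (-3.1) = 6.2 V.
Levels needed ≥ 6.2/28.2 µV = 219900. 2^18 = 262144 suffices, so N_min = 18.
SNR = 6.02 × 18 + 1.76 = 110.12 dB.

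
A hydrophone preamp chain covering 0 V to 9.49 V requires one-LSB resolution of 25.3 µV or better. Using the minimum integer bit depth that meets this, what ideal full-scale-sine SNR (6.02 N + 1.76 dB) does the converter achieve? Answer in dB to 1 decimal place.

Range is 9.49 V.
Need 2^N ≥ 9.49 V / 25.3 µV = 375100 → N_min = 19.
SNR = 6.02 × 19 + 1.76 = 116.14 dB.

116.1 dB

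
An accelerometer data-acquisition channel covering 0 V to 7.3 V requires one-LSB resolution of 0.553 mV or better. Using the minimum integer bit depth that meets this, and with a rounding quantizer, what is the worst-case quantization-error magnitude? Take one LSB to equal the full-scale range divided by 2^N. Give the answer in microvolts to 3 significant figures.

223 µV

Range is 7.3 V.
Levels needed ≥ 7.3/0.553 mV = 13200. 2^14 = 16384 suffices, so N_min = 14.
LSB = 7.3 V / 2^14 = 445.56 µV.
|e|_max = LSB/2 = 223 µV.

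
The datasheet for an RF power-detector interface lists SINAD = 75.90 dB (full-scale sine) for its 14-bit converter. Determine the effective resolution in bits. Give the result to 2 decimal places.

ENOB = (75.90 − 1.76)/6.02 = 12.3156 bits.

12.32 bits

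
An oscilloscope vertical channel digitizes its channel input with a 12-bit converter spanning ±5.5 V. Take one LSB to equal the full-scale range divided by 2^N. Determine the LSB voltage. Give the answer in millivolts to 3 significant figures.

2.69 mV

The full-scale span is 5.5 − (-5.5) = 11 V.
Number of codes = 2^12 = 4096.
One LSB is 11 V / 4096 = 2.69 mV.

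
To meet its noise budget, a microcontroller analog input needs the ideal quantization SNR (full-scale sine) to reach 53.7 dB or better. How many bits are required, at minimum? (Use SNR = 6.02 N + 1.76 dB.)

9 bits

N ≥ (53.7 − 1.76)/6.02 = 8.628 → N_min = 9.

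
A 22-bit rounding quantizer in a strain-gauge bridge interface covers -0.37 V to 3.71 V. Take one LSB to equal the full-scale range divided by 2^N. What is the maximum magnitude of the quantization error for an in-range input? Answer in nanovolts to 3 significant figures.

486 nV

The full-scale span is 3.71 − (-0.37) = 4.08 V.
LSB = 4.08 V / 2^22 = 0.97275 µV.
Worst-case error for round-to-nearest is half an LSB: 486 nV.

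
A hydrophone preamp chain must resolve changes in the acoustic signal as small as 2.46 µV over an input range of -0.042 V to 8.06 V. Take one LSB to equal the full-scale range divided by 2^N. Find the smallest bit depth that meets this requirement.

Full-scale range = 8.06 V − (-0.042 V) = 8.102 V.
Required number of levels: 8.102/2.46 µV = 3.2935e6; smallest N with 2^N ≥ that is 22.

22 bits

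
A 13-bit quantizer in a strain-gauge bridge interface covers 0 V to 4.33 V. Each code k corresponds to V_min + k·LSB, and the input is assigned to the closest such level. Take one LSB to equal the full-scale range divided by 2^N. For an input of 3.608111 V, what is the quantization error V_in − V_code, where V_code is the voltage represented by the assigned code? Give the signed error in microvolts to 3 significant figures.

+130 µV

Full-scale range = 4.33 V. LSB = 4.33 V / 2^13 ≈ 0.5286 mV.
(V_in − V_min)/LSB = (3.608111 − (0)) × 8192/4.33 = 6826.2460 → nearest code k = 6826.
V_code = 0 + (6826/8192) × 4.33 = 3.607980957 V.
V_in − V_code = 3.608111 − (3.607980957) = +130 µV.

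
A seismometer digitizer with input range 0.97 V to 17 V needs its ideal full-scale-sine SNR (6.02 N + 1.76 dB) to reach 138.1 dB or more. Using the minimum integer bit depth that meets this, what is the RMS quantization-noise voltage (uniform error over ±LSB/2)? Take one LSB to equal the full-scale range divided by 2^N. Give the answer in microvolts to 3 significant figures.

Range = 17 − (0.97) = 16.03 V.
N ≥ (138.1 − 1.76)/6.02 = 22.648 → N_min = 23.
One LSB is 16.03 V / 8388608 = 1.9109 µV.
RMS noise = LSB/√12 = 0.552 µV.

0.552 µV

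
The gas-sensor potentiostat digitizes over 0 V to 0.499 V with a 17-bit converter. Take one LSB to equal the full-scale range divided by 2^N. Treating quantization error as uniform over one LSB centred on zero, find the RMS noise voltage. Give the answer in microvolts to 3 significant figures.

1.10 µV

V_FS = 0.499 V.
One LSB is 0.499 V / 131072 = 3.8071 µV.
RMS of a uniform error over width LSB is LSB/√12 = 1.10 µV.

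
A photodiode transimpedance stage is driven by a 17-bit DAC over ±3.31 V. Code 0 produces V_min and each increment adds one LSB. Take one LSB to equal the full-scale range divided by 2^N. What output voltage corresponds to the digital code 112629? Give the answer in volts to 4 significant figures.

2.379 V

Range = 3.31 − (-3.31) = 6.62 V. LSB = 6.62 V / 2^17.
V_out = -3.31 + 112629 × (6.62/131072) V
      = -3.31 + 5.68851 = 2.37851 V.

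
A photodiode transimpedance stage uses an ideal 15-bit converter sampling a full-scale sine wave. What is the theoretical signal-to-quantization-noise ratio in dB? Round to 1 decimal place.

SNR = 6.02·15 + 1.76 = 92.06 dB.

92.1 dB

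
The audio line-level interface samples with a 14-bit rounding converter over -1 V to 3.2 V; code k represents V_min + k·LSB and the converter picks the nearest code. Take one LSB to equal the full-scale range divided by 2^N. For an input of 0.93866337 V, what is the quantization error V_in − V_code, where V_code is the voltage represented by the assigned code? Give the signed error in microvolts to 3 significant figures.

−94.0 µV

Range = 3.2 − (-1) = 4.2 V. LSB = 4.2 V / 2^14 ≈ 256.3 µV.
(0.93866337 − (-1)) / LSB = 1.93866337 × 16384/4.2 = 7562.6335. Nearest integer: k = 7563.
Reconstructed level: -1 + 7563 × 4.2/16384 V = 0.93875732422 V.
e = 0.93866337 − (0.93875732422) = −94.0 µV.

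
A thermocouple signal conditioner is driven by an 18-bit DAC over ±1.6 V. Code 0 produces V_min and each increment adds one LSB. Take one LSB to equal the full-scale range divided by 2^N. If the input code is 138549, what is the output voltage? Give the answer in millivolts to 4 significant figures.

91.27 mV

Range = 1.6 − (-1.6) = 3.2 V. LSB = 3.2 V / 2^18.
Output = V_min + (138549/262144) × range = -1.6 + 0.528522 × 3.2 V
      = -1.6 + 1.69127 = 0.0912720 V.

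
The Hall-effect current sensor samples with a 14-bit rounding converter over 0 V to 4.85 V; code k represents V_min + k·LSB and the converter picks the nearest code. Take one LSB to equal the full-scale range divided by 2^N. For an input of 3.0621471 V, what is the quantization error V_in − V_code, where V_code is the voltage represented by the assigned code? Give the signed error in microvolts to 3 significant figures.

Span = 4.85 V. LSB = 4.85 V / 2^14 ≈ 296.0 µV.
(V_in − V_min)/LSB = (3.0621471 − (0)) × 16384/4.85 = 10344.3749 → nearest code k = 10344.
Reconstructed level: 0 + 10344 × 4.85/16384 V = 3.0620361328 V.
e = 3.0621471 − (3.0620361328) = +111 µV.

+111 µV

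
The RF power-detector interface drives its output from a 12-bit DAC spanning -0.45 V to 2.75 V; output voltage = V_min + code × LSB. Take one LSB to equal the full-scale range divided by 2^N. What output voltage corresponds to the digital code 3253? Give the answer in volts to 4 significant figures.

Range = 2.75 − (-0.45) = 3.2 V. LSB = 3.2 V / 2^12.
V_out = V_min + code × LSB = -0.45 V + 3253 × 3.2 V / 4096
      = -0.45 + 2.54141 = 2.09141 V.

2.091 V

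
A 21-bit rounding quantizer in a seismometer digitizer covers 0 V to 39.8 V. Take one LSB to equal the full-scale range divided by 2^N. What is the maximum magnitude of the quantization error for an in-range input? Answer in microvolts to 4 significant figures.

9.489 µV

Full-scale range = 39.8 V.
Step size = 39.8/2097152 V = 18.9781 µV.
A rounding quantizer has |error| ≤ LSB/2 = 9.489 µV.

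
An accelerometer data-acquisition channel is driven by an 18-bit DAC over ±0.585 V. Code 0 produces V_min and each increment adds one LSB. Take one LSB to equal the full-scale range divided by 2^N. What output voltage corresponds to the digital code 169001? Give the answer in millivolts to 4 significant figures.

Full-scale range = 0.585 V − (-0.585 V) = 1.17 V. LSB = 1.17 V / 2^18.
V_out = V_min + code × LSB = -0.585 V + 169001 × 1.17 V / 262144
      = -0.585 V + 0.754285 V = 0.169285 V.

169.3 mV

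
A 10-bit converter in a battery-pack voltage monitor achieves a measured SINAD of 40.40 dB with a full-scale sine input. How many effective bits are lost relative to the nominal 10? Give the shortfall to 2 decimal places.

3.58 bits

N_eff = (40.40 − 1.76)/6.02 = 6.4186 bits.
Shortfall = 10 − 6.4186 = 3.5814 bits.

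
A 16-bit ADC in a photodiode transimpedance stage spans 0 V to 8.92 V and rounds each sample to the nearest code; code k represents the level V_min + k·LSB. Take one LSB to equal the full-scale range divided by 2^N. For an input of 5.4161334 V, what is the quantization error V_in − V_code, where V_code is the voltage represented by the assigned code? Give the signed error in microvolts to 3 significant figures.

−28.1 µV

V_FS = 8.92 V. LSB = 8.92 V / 2^16 ≈ 136.1 µV.
(5.4161334 − (0)) / LSB = 5.4161334 × 65536/8.92 = 39792.7936. Nearest integer: k = 39793.
V_code = V_min + k × range/2^16 = 0 + 39793 × 8.92/65536 = 5.4161614990 V.
V_in − V_code = 5.4161334 − (5.4161614990) = −28.1 µV.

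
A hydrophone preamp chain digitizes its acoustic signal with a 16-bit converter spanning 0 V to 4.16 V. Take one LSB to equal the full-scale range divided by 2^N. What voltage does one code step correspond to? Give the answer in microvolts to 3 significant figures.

V_FS = 4.16 V.
There are 2^16 = 65536 steps.
LSB = 4.16 V ÷ 2^16 = 4.16/65536 V = 63.5 µV.

63.5 µV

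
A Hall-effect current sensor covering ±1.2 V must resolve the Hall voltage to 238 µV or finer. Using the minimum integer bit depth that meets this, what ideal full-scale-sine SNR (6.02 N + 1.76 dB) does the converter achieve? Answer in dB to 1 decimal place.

The full-scale span is 1.2 − (-1.2) = 2.4 V.
Levels needed ≥ 2.4/238 µV = 10080. 2^14 = 16384 suffices, so N_min = 14.
6.02(14) + 1.76 = 86.04 dB.

86.0 dB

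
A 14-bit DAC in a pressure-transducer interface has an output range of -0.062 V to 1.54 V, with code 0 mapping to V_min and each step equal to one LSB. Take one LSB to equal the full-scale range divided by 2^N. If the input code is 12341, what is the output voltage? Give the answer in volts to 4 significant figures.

1.145 V

Full-scale range = 1.54 V − (-0.062 V) = 1.602 V. LSB = 1.602 V / 2^14.
V_out = -0.062 + 12341 × (1.602/16384) V
      = -0.062 V + 1.20668 V = 1.14468 V.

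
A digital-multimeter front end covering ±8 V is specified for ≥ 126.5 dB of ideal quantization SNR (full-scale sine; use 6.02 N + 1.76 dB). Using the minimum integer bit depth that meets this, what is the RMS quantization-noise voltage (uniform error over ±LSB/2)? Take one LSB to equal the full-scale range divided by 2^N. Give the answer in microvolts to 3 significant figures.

Full-scale range = 8 V − (-8 V) = 16 V.
Solving 6.02 N ≥ 126.5 − 1.76: N ≥ 20.721. Round up → N = 21.
Step size = 16/2097152 V = 7.6294 µV.
RMS noise = LSB/√12 = 2.20 µV.

2.20 µV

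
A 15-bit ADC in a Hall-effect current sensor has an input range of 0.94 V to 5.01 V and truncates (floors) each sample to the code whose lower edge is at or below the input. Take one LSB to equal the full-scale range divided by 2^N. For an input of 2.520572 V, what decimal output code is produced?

12725

The full-scale span is 5.01 − (0.94) = 4.07 V. LSB = 4.07 V / 2^15 ≈ 124.2 µV.
(V_in − V_min) × 2^15/range = (2.520572 − (0.94)) × 32768/4.07 = 12725.352.
Floor → code = 12725.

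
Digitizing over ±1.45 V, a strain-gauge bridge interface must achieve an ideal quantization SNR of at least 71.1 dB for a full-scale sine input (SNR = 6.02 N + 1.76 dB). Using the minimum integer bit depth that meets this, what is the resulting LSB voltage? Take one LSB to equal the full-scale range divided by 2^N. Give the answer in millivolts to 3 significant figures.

Full-scale range = 1.45 V − (-1.45 V) = 2.9 V.
Required N = ⌈(71.1 − 1.76)/6.02⌉ = ⌈11.518⌉ = 12.
LSB = 2.9 V ÷ 2^12 = 2.9/4096 V = 0.708 mV.

0.708 mV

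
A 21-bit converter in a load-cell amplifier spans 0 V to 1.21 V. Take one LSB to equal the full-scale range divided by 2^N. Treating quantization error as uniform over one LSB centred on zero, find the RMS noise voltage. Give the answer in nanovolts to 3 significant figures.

167 nV

Range is 1.21 V.
One LSB is 1.21 V / 2097152 = 0.57697 µV.
RMS of a uniform error over width LSB is LSB/√12 = 167 nV.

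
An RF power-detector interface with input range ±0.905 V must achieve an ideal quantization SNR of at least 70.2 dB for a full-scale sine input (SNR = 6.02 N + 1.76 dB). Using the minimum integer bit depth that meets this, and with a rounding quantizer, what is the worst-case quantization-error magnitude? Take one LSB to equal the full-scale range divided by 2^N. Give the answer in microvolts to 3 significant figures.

Full-scale range = 0.905 V − (-0.905 V) = 1.81 V.
Required N = ⌈(70.2 − 1.76)/6.02⌉ = ⌈11.369⌉ = 12.
One LSB is 1.81 V / 4096 = 441.89 µV.
Max error for round-to-nearest is LSB/2 = 221 µV.

221 µV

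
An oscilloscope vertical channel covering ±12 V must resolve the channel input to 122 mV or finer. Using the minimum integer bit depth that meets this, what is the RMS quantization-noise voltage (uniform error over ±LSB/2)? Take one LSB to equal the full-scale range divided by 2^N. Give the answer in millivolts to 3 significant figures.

27.1 mV

Range = 12 − (-12) = 24 V.
24 V / 122 mV = 196.7. Since 2^7 = 128 and 2^8 = 256, N = 8.
LSB = 24 V / 2^8 = 93.750 mV.
RMS noise = LSB/√12 = 27.1 mV.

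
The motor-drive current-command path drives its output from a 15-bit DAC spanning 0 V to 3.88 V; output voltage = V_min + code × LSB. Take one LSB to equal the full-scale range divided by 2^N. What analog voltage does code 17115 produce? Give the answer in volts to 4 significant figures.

V_FS = 3.88 V. LSB = 3.88 V / 2^15.
V_out = V_min + code × LSB = 0 V + 17115 × 3.88 V / 32768
      = 0 + 2.02656 = 2.02656 V.

2.027 V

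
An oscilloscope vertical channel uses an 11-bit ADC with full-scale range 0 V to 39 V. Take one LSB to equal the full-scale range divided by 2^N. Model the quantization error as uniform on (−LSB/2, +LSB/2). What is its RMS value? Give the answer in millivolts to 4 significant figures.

Full-scale range = 39 V.
One LSB is 39 V / 2048 = 19.0430 mV.
RMS of a uniform error over width LSB is LSB/√12 = 5.497 mV.

5.497 mV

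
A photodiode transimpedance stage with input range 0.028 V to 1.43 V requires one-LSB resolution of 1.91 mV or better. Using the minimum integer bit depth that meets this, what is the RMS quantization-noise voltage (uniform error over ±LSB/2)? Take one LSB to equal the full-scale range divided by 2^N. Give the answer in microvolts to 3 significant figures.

Full-scale range = 1.43 V − (0.028 V) = 1.402 V.
Required number of levels: 1.402/1.91 mV = 734.03; smallest N with 2^N ≥ that is 10.
LSB = 1.402 V / 2^10 = 1.3691 mV.
RMS noise = LSB/√12 = 395 µV.

395 µV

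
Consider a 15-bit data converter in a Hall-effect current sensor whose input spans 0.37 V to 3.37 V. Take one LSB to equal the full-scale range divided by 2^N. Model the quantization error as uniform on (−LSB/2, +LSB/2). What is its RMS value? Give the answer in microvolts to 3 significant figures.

Full-scale range = 3.37 V − (0.37 V) = 3 V.
One LSB is 3 V / 32768 = 91.553 µV.
σ_q = LSB/√12 = 91.553 µV/3.4641 = 26.4 µV.

26.4 µV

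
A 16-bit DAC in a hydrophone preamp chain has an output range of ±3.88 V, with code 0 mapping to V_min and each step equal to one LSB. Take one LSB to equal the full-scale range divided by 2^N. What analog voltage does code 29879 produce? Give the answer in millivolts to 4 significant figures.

-342.1 mV

Range = 3.88 − (-3.88) = 7.76 V. LSB = 7.76 V / 2^16.
V_out = V_min + code × LSB = -3.88 V + 29879 × 7.76 V / 65536
      = -3.88 V + 3.53792 V = -0.342081 V.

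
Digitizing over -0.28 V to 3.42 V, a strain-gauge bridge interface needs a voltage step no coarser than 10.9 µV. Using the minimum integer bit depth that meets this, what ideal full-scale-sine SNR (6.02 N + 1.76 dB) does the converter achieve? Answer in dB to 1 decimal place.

116.1 dB

The full-scale span is 3.42 − (-0.28) = 3.7 V.
Required number of levels: 3.7/10.9 µV = 339450; smallest N with 2^N ≥ that is 19.
6.02(19) + 1.76 = 116.14 dB.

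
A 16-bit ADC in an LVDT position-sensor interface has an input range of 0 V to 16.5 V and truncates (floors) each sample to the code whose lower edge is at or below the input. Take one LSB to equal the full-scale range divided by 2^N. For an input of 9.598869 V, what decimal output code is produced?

Span = 16.5 V. LSB = 16.5 V / 2^16 ≈ 251.8 µV.
(V_in − V_min) × 2^16/range = (9.598869 − (0)) × 65536/16.5 = 38125.544.
Floor → code = 38125.

38125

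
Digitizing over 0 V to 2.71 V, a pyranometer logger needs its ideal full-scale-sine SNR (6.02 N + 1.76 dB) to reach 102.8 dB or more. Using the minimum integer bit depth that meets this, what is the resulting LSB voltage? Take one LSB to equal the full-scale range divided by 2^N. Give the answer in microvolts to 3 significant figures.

Range is 2.71 V.
Required N = ⌈(102.8 − 1.76)/6.02⌉ = ⌈16.784⌉ = 17.
Step size = 2.71/131072 V = 20.7 µV.

20.7 µV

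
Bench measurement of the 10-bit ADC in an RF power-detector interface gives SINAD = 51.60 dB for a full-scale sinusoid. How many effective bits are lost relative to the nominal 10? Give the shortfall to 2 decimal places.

Effective bits = (51.60 − 1.76)/6.02 = 8.2791.
Shortfall = 10 − 8.2791 = 1.7209 bits.

1.72 bits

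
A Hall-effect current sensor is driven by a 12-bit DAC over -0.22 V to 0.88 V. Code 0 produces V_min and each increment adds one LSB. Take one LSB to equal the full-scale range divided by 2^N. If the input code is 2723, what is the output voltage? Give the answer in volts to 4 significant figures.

Span: 0.88 V − (-0.22 V) = 1.1 V. LSB = 1.1 V / 2^12.
V_out = -0.22 + 2723 × (1.1/4096) V
      = -0.22 V + 0.731274 V = 0.511274 V.

0.5113 V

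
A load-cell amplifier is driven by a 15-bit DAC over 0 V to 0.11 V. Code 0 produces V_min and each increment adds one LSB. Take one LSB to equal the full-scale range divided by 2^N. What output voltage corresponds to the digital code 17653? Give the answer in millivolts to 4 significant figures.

Full-scale range = 0.11 V. LSB = 0.11 V / 2^15.
Output = V_min + (17653/32768) × range = 0 + 0.538727 × 0.11 V
      = 0 + 0.0592599 = 0.0592599 V.

59.26 mV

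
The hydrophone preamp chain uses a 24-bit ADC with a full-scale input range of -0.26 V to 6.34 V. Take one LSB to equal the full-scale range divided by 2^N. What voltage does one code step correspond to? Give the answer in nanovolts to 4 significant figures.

393.4 nV

The full-scale span is 6.34 − (-0.26) = 6.6 V.
There are 2^24 = 16777216 steps.
LSB = 6.6 V ÷ 2^24 = 6.6/16777216 V = 393.4 nV.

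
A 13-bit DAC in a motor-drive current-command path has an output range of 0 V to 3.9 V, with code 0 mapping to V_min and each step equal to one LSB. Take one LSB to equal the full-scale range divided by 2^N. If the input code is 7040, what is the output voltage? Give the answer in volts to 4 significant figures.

3.352 V

Range is 3.9 V. LSB = 3.9 V / 2^13.
Output = V_min + (7040/8192) × range = 0 + 0.859375 × 3.9 V
      = 0 V + 3.35156 V = 3.35156 V.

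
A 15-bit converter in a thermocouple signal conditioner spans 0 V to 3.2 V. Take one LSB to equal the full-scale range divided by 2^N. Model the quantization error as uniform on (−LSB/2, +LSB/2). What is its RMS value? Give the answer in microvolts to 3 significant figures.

Range is 3.2 V.
One LSB is 3.2 V / 32768 = 97.656 µV.
RMS of a uniform error over width LSB is LSB/√12 = 28.2 µV.

28.2 µV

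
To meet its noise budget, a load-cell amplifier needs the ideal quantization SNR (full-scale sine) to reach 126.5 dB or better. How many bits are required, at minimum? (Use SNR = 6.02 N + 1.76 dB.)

21 bits

6.02 N + 1.76 ≥ 126.5 gives N ≥ 20.721, so the minimum integer is 21.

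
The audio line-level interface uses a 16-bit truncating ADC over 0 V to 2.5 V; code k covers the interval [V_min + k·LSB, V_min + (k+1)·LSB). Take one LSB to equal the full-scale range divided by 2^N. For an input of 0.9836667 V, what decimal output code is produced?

V_FS = 2.5 V. LSB = 2.5 V / 2^16 ≈ 38.15 µV.
(V_in − V_min) × 2^16/range = (0.9836667 − (0)) × 65536/2.5 = 25786.232.
Floor → code = 25786.

25786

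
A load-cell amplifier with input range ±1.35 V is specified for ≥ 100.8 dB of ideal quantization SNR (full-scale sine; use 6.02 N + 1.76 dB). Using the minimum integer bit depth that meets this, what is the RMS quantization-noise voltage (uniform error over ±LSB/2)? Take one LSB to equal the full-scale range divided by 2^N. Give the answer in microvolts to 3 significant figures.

5.95 µV

Range = 1.35 − (-1.35) = 2.7 V.
Required N = ⌈(100.8 − 1.76)/6.02⌉ = ⌈16.452⌉ = 17.
One LSB is 2.7 V / 131072 = 20.599 µV.
V_rms = LSB/√12 = 5.95 µV.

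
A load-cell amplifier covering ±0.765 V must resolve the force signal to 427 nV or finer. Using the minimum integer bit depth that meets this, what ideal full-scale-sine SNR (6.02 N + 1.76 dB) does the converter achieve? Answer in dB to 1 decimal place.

Span: 0.765 V − (-0.765 V) = 1.53 V.
Levels needed ≥ 1.53/427 nV = 3.583e6. 2^22 = 4194304 suffices, so N_min = 22.
6.02(22) + 1.76 = 134.20 dB.

134.2 dB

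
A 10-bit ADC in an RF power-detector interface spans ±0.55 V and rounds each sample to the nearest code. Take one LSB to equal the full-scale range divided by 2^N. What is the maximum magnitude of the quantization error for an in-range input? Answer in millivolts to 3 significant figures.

0.537 mV

Full-scale range = 0.55 V − (-0.55 V) = 1.1 V.
One LSB is 1.1 V / 1024 = 1.0742 mV.
A rounding quantizer has |error| ≤ LSB/2 = 0.537 mV.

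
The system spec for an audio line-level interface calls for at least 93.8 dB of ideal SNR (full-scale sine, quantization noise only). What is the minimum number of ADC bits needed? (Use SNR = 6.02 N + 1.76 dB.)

Required N = ⌈(93.8 − 1.76)/6.02⌉ = ⌈15.289⌉ = 16.

16 bits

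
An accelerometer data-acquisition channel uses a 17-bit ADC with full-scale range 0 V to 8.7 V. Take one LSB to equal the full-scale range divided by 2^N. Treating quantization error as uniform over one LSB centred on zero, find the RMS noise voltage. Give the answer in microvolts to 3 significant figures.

19.2 µV

Full-scale range = 8.7 V.
LSB = 8.7 V ÷ 2^17 = 8.7/131072 V = 66.376 µV.
σ_q = LSB/√12 = 66.376 µV/3.4641 = 19.2 µV.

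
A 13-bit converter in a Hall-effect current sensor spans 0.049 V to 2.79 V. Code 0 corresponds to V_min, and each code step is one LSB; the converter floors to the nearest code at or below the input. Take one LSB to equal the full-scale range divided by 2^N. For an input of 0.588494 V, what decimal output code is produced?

Range = 2.79 − (0.049) = 2.741 V. LSB = 2.741 V / 2^13 ≈ 334.6 µV.
code = ⌊(V_in − V_min)/LSB⌋ = ⌊(V_in − V_min) × 2^13 / range⌋
     = ⌊(0.588494 − (0.049)) × 8192 / 2.741⌋ = ⌊0.539494 × 8192/2.741⌋
     = ⌊1612.380⌋ = 1612.

1612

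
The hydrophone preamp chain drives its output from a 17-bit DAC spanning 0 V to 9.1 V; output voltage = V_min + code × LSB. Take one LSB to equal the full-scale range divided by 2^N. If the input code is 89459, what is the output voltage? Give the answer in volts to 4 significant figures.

Full-scale range = 9.1 V. LSB = 9.1 V / 2^17.
V_out = 0 + 89459 × (9.1/131072) V
      = 0 + 6.21091 = 6.21091 V.

6.211 V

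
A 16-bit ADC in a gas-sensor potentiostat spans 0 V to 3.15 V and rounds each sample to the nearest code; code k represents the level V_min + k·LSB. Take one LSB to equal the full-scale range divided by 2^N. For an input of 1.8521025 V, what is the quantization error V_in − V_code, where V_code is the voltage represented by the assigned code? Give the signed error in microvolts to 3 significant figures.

+6.71 µV

V_FS = 3.15 V. LSB = 3.15 V / 2^16 ≈ 48.07 µV.
Position in LSBs: (1.8521025 − (0)) × 65536/3.15 = 38533.1395; rounding gives k = 38533.
Reconstructed level: 0 + 38533 × 3.15/65536 V = 1.8520957947 V.
e = 1.8521025 − (1.8520957947) = +6.71 µV.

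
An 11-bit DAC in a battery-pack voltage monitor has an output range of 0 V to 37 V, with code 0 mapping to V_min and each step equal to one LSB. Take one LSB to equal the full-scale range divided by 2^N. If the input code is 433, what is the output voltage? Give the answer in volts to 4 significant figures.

Range is 37 V. LSB = 37 V / 2^11.
V_out = 0 + 433 × (37/2048) V
      = 0 V + 7.82275 V = 7.82275 V.

7.823 V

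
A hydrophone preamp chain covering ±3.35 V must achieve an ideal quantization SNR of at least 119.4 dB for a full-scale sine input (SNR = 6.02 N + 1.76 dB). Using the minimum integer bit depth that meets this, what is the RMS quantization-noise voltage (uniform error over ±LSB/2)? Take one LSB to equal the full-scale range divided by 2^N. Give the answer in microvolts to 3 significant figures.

1.84 µV

Range = 3.35 − (-3.35) = 6.7 V.
Solving 6.02 N ≥ 119.4 − 1.76: N ≥ 19.542. Round up → N = 20.
Step size = 6.7/1048576 V = 6.3896 µV.
σ_q = LSB/√12 = 6.3896 µV/3.4641 = 1.84 µV.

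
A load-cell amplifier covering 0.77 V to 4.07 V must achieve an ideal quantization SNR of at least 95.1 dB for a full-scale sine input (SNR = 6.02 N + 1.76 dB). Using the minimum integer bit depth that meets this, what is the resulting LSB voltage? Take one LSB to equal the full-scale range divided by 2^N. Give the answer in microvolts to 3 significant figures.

50.4 µV

Span: 4.07 V − (0.77 V) = 3.3 V.
Required N = ⌈(95.1 − 1.76)/6.02⌉ = ⌈15.505⌉ = 16.
Step size = 3.3/65536 V = 50.4 µV.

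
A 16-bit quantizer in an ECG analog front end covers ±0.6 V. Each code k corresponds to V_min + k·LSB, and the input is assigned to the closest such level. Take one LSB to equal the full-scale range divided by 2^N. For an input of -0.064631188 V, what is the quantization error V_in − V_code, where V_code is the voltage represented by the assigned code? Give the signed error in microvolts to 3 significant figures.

Full-scale range = 0.6 V − (-0.6 V) = 1.2 V. LSB = 1.2 V / 2^16 ≈ 18.31 µV.
Position in LSBs: (-0.064631188 − (-0.6)) × 65536/1.2 = 29238.2754; rounding gives k = 29238.
V_code = -0.6 + (29238/65536) × 1.2 = -0.064636230469 V.
Error = V_in − V_code = -0.064631188 − (-0.064636230469) = +5.04 µV.

+5.04 µV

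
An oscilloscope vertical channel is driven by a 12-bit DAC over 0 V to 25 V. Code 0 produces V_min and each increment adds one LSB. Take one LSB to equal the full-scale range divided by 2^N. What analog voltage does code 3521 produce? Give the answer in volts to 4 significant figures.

21.49 V

V_FS = 25 V. LSB = 25 V / 2^12.
V_out = 0 + 3521 × (25/4096) V
      = 0 V + 21.4905 V = 21.4905 V.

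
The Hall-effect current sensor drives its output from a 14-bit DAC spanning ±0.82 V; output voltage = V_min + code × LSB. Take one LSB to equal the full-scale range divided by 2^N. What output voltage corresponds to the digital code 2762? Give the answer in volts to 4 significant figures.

-0.5435 V

Range = 0.82 − (-0.82) = 1.64 V. LSB = 1.64 V / 2^14.
Output = V_min + (2762/16384) × range = -0.82 + 0.168579 × 1.64 V
      = -0.82 + 0.276470 = -0.543530 V.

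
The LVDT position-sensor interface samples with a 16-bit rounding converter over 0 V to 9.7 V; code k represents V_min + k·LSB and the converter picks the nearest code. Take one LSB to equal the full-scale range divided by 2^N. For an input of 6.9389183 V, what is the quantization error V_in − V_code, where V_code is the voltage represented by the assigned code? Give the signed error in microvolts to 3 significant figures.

+49.6 µV

V_FS = 9.7 V. LSB = 9.7 V / 2^16 ≈ 148.0 µV.
(V_in − V_min)/LSB = (6.9389183 − (0)) × 65536/9.7 = 46881.3350 → nearest code k = 46881.
V_code = V_min + k × range/2^16 = 0 + 46881 × 9.7/65536 = 6.9388687134 V.
Error = V_in − V_code = 6.9389183 − (6.9388687134) = +49.6 µV.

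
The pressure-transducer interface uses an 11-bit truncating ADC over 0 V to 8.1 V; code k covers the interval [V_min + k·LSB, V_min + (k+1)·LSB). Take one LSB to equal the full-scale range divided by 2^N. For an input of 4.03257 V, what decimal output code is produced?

Range is 8.1 V. LSB = 8.1 V / 2^11 ≈ 3.955 mV.
V_in − V_min = 4.03257 − (0) = 4.03257 V.
Divide by LSB: 4.03257 × 2048/8.1 = 1019.5930.
Truncating gives code 1019.

1019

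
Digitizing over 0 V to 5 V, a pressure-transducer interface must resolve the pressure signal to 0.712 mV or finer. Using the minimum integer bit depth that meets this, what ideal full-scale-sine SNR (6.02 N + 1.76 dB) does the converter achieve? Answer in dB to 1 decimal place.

Span = 5 V.
5 V / 0.712 mV = 7022. Since 2^12 = 4096 and 2^13 = 8192, N = 13.
Ideal SNR at N = 13: 6.02·13 + 1.76 = 80.0 dB.

80.0 dB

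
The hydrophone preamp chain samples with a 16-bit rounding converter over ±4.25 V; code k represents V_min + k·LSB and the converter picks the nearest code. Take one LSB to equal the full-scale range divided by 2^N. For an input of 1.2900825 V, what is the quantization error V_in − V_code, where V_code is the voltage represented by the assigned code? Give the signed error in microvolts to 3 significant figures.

The full-scale span is 4.25 − (-4.25) = 8.5 V. LSB = 8.5 V / 2^16 ≈ 129.7 µV.
Position in LSBs: (1.2900825 − (-4.25)) × 65536/8.5 = 42714.6878; rounding gives k = 42715.
Reconstructed level: -4.25 + 42715 × 8.5/65536 V = 1.2901229858 V.
Error = V_in − V_code = 1.2900825 − (1.2901229858) = −40.5 µV.

−40.5 µV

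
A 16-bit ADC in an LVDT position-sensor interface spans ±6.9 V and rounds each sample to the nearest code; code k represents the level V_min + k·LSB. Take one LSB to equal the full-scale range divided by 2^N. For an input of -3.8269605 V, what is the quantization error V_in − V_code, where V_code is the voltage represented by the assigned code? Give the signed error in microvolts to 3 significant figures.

Range = 6.9 − (-6.9) = 13.8 V. LSB = 13.8 V / 2^16 ≈ 210.6 µV.
(V_in − V_min)/LSB = (-3.8269605 − (-6.9)) × 65536/13.8 = 14593.8200 → nearest code k = 14594.
V_code = -6.9 + (14594/65536) × 13.8 = -3.8269226074 V.
V_in − V_code = -3.8269605 − (-3.8269226074) = −37.9 µV.

−37.9 µV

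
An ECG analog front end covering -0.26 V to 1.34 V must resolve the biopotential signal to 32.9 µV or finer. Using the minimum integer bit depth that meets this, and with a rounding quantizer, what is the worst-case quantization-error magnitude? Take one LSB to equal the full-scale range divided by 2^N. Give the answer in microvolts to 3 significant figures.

The full-scale span is 1.34 − (-0.26) = 1.6 V.
Need 2^N ≥ 1.6 V / 32.9 µV = 48630 → N_min = 16.
LSB = 1.6 V / 2^16 = 24.414 µV.
|e|_max = LSB/2 = 12.2 µV.

12.2 µV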